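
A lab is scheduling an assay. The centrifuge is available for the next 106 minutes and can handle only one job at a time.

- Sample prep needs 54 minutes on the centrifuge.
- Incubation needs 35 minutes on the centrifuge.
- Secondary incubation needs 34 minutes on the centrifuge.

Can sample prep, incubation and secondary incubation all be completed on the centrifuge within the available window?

No

Running back to back, the jobs need 54 + 35 + 34 = 123 minutes on the centrifuge.
Since 123 > 106, they cannot all fit.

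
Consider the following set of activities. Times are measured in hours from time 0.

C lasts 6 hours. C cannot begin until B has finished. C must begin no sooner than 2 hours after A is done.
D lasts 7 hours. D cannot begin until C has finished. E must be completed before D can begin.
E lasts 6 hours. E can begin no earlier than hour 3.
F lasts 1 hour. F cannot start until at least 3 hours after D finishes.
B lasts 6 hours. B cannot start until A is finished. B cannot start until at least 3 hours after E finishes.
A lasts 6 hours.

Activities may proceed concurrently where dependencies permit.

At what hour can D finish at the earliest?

31

E cannot begin until its own release at hour 3. It runs from hour 3 to 3 + 6 = hour 9.
A can start immediately at hour 0; it finishes at hour 6.
For B: A (finishes hour 6); E (finishes hour 9, plus 3-hour gap → hour 12). Taking the maximum gives a start of hour 12, and it finishes at 12 + 6 = hour 18.
C has to wait for B (finishes hour 18); A (finishes hour 6, plus 2-hour gap → hour 8). The latest of these is hour 18, so C runs hour 18 to 18 + 6 = hour 24.
D has to wait for C (finishes hour 24); E (finishes hour 9). The latest of these is hour 24, so D runs hour 24 to 24 + 7 = hour 31.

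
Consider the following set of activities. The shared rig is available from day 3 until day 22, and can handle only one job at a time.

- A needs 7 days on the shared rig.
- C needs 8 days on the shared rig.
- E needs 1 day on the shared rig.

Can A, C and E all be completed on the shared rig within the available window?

The shared rig window is 22 − 3 = 19 days.
Running back to back, the jobs need 7 + 8 + 1 = 16 days on the shared rig.
Since 16 ≤ 19, they fit within the window.

Yes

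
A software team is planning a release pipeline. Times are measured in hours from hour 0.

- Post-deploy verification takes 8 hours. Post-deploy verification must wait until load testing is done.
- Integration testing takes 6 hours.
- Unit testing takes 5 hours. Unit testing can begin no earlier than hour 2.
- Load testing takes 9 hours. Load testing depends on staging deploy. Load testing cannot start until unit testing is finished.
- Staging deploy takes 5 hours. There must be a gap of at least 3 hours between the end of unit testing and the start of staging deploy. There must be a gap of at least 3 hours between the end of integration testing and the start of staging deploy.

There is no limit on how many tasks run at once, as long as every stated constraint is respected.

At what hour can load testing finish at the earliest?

Integration testing can start immediately at hour 0; it finishes at hour 6.
Unit testing waits on its own release at hour 2, so it starts at hour 2 and finishes at 2 + 5 = hour 7.
Staging deploy cannot start until unit testing (finishes hour 7, plus 3-hour gap → hour 10); integration testing (finishes hour 6, plus 3-hour gap → hour 9). The controlling bound is hour 10, so staging deploy finishes at 10 + 5 = hour 15.
Load testing has to wait for staging deploy (finishes hour 15); unit testing (finishes hour 7). The latest of these is hour 15, so load testing runs hour 15 to 15 + 9 = hour 24.

24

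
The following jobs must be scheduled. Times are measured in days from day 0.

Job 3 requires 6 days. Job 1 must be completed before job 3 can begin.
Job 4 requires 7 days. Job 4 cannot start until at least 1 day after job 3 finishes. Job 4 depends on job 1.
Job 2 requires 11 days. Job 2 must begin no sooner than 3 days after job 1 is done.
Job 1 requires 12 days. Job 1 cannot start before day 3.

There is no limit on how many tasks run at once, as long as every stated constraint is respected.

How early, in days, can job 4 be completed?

29

Job 1 cannot begin until its own release at day 3. It runs from day 3 to 3 + 12 = day 15.
Job 3 waits on job 1 (finishes day 15), so it starts at day 15 and finishes at 15 + 6 = day 21.
Job 4 has to wait for job 3 (finishes day 21, plus 1-day gap → day 22); job 1 (finishes day 15). The latest of these is day 22, so job 4 runs day 22 to 22 + 7 = day 29.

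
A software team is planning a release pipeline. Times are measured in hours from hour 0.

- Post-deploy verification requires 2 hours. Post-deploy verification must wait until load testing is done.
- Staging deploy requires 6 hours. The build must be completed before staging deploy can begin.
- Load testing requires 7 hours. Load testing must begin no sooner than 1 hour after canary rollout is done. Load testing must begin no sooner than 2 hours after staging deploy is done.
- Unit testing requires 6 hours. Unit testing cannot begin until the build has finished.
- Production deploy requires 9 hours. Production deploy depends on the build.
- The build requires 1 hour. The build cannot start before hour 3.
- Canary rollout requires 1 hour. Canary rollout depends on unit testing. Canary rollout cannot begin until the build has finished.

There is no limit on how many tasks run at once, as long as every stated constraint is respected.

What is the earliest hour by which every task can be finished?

21

After its own release at hour 3, the build can start at hour 3 and finishes at hour 4.
After the build (finishes hour 4), production deploy can start at hour 4 and finishes at hour 13.
Staging deploy waits on the build (finishes hour 4), so it starts at hour 4 and finishes at 4 + 6 = hour 10.
Unit testing waits on the build (finishes hour 4), so it starts at hour 4 and finishes at 4 + 6 = hour 10.
Canary rollout has to wait for unit testing (finishes hour 10); the build (finishes hour 4). The latest of these is hour 10, so canary rollout runs hour 10 to 10 + 1 = hour 11.
For load testing: canary rollout (finishes hour 11, plus 1-hour gap → hour 12); staging deploy (finishes hour 10, plus 2-hour gap → hour 12). Taking the maximum gives a start of hour 12, and it finishes at 12 + 7 = hour 19.
After load testing (finishes hour 19), post-deploy verification can start at hour 19 and finishes at hour 21.
All tasks are finished once the last one completes. Finish times: The build at 4, Unit testing at 10, Staging deploy at 10, Canary rollout at 11, Load testing at 19, Production deploy at 13, Post-deploy verification at 21. The latest is hour 21.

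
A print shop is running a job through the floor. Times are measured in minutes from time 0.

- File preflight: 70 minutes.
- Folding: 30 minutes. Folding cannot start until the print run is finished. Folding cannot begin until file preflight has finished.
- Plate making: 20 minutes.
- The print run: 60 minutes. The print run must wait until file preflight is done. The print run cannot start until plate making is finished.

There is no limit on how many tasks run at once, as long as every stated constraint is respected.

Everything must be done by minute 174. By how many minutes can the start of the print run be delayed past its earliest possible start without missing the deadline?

14

Nothing blocks plate making, so it runs from minute 0 to minute 20.
File preflight has no prerequisites, so it starts at minute 0 and finishes at minute 70.
For the print run: file preflight (finishes minute 70); plate making (finishes minute 20). Taking the maximum gives a start of minute 70, and it finishes at 70 + 60 = minute 130.

Working backward from the deadline:
Nothing follows folding; the deadline of minute 174 is its only limit. It must start by 174 − 30 = minute 144.
The print run has to be done before folding (must start by minute 144). That means finishing by minute 144, i.e. starting by 144 − 60 = minute 84.
So the print run can start as early as minute 70 and as late as minute 84, giving 84 − 70 = 14 minutes of slack.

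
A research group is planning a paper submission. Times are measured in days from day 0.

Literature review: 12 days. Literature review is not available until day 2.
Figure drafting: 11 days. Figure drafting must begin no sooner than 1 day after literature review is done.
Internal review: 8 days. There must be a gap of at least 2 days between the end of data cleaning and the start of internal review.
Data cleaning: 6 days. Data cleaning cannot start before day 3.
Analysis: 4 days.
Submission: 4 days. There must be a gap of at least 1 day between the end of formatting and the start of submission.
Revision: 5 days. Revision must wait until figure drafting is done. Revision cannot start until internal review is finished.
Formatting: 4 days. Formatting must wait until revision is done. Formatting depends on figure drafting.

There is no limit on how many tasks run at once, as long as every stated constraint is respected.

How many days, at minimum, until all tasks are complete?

40

Nothing blocks analysis, so it runs from day 0 to day 4.
After its own release at day 3, data cleaning can start at day 3 and finishes at day 9.
After data cleaning (finishes day 9, plus 2-day gap → day 11), internal review can start at day 11 and finishes at day 19.
Literature review cannot begin until its own release at day 2. It runs from day 2 to 2 + 12 = day 14.
After literature review (finishes day 14, plus 1-day gap → day 15), figure drafting can start at day 15 and finishes at day 26.
For revision: figure drafting (finishes day 26); internal review (finishes day 19). Taking the maximum gives a start of day 26, and it finishes at 26 + 5 = day 31.
Formatting needs all of revision (finishes day 31); figure drafting (finishes day 26). That puts its earliest start at day 31; it finishes at 31 + 4 = day 35.
Submission waits on formatting (finishes day 35, plus 1-day gap → day 36), so it starts at day 36 and finishes at 36 + 4 = day 40.
All tasks are finished once the last one completes. Finish times: Literature review at 14, Data cleaning at 9, Analysis at 4, Figure drafting at 26, Internal review at 19, Revision at 31, Formatting at 35, Submission at 40. The latest is day 40.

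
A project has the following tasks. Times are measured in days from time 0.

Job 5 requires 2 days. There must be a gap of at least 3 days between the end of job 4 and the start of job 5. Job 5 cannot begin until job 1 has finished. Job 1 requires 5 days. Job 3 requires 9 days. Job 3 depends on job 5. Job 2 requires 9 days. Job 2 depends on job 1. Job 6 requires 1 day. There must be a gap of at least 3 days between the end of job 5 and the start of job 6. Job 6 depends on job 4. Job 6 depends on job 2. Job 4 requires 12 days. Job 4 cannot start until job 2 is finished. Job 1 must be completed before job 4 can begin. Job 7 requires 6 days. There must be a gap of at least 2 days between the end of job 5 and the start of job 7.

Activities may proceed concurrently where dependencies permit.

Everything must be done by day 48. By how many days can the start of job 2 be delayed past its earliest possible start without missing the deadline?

Job 1 can start immediately at day 0; it finishes at day 5.
After job 1 (finishes day 5), job 2 can start at day 5 and finishes at day 14.

Working backward from the deadline:
Job 3 must finish by day 48; it takes 9 days, so it must start by 48 − 9 = day 39.
Job 6 must finish by day 48; it takes 1 day, so it must start by 48 − 1 = day 47.
To finish by day 48, job 7 (duration 6) must start no later than day 42.
Job 5 has several dependents: job 3 (must start by day 39); job 6 (must start by day 47, minus 3-day gap → day 44); job 7 (must start by day 42, minus 2-day gap → day 40). The earliest of those limits is day 39, so job 5 must start by 39 − 2 = day 37.
Job 4 has several dependents: job 5 (must start by day 37, minus 3-day gap → day 34); job 6 (must start by day 47). The earliest of those limits is day 34, so job 4 must start by 34 − 12 = day 22.
Job 2 has several dependents: job 4 (must start by day 22); job 6 (must start by day 47). The earliest of those limits is day 22, so job 2 must start by 22 − 9 = day 13.
So job 2 can start as early as day 5 and as late as day 13, giving 13 − 5 = 8 days of slack.

8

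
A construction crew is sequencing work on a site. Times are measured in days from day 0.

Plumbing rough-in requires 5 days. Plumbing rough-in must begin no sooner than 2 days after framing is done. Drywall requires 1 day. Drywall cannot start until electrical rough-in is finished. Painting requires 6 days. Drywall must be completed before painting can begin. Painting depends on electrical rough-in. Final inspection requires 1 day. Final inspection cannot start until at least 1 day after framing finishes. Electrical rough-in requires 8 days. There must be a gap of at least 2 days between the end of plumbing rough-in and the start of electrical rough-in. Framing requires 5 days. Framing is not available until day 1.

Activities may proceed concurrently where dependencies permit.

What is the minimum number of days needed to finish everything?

Framing cannot begin until its own release at day 1. It runs from day 1 to 1 + 5 = day 6.
Final inspection cannot begin until framing (finishes day 6, plus 1-day gap → day 7). It runs from day 7 to 7 + 1 = day 8.
Plumbing rough-in cannot begin until framing (finishes day 6, plus 2-day gap → day 8). It runs from day 8 to 8 + 5 = day 13.
Electrical rough-in waits on plumbing rough-in (finishes day 13, plus 2-day gap → day 15), so it starts at day 15 and finishes at 15 + 8 = day 23.
Drywall cannot begin until electrical rough-in (finishes day 23). It runs from day 23 to 23 + 1 = day 24.
Painting cannot start until drywall (finishes day 24); electrical rough-in (finishes day 23). The controlling bound is day 24, so painting finishes at 24 + 6 = day 30.
All tasks are finished once the last one completes. Finish times: Framing at 6, Plumbing rough-in at 13, Electrical rough-in at 23, Drywall at 24, Painting at 30, Final inspection at 8. The latest is day 30.

30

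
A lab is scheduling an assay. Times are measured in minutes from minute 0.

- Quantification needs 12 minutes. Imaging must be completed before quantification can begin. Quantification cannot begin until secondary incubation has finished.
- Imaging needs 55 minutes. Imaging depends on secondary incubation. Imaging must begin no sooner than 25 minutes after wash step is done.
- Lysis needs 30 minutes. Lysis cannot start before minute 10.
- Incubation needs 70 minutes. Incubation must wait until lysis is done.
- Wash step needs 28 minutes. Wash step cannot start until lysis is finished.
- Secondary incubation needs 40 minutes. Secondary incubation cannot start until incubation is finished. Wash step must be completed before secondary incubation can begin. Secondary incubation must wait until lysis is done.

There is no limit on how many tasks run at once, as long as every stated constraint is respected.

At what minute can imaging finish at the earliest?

205

After its own release at minute 10, lysis can start at minute 10 and finishes at minute 40.
After lysis (finishes minute 40), wash step can start at minute 40 and finishes at minute 68.
After lysis (finishes minute 40), incubation can start at minute 40 and finishes at minute 110.
Secondary incubation needs all of incubation (finishes minute 110); wash step (finishes minute 68); lysis (finishes minute 40). That puts its earliest start at minute 110; it finishes at 110 + 40 = minute 150.
Imaging has to wait for secondary incubation (finishes minute 150); wash step (finishes minute 68, plus 25-minute gap → minute 93). The latest of these is minute 150, so imaging runs minute 150 to 150 + 55 = minute 205.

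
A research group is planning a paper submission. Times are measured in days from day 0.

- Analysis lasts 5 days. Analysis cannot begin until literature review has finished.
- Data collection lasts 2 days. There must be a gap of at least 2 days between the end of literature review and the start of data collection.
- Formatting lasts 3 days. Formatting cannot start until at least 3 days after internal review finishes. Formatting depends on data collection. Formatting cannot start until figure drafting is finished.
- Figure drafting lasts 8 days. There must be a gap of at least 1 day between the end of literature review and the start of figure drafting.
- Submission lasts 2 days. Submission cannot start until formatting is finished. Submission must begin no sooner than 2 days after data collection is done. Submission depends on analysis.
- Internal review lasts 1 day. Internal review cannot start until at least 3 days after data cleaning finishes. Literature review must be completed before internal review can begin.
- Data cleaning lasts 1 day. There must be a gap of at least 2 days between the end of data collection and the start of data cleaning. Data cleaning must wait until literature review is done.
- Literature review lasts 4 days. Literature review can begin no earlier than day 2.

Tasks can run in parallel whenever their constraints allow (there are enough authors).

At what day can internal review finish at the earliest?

Literature review waits on its own release at day 2, so it starts at day 2 and finishes at 2 + 4 = day 6.
Data collection cannot begin until literature review (finishes day 6, plus 2-day gap → day 8). It runs from day 8 to 8 + 2 = day 10.
For data cleaning: data collection (finishes day 10, plus 2-day gap → day 12); literature review (finishes day 6). Taking the maximum gives a start of day 12, and it finishes at 12 + 1 = day 13.
Internal review has to wait for data cleaning (finishes day 13, plus 3-day gap → day 16); literature review (finishes day 6). The latest of these is day 16, so internal review runs day 16 to 16 + 1 = day 17.

17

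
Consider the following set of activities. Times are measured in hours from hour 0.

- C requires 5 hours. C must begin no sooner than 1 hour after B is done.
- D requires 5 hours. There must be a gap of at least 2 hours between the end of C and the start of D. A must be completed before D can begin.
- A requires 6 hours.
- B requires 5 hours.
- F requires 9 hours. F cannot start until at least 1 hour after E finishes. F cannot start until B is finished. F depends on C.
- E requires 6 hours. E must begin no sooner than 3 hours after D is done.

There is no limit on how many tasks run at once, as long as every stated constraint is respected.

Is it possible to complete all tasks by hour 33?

No

B has no prerequisites, so it starts at hour 0 and finishes at hour 5.
After B (finishes hour 5, plus 1-hour gap → hour 6), C can start at hour 6 and finishes at hour 11.
A has no prerequisites, so it starts at hour 0 and finishes at hour 6.
For D: C (finishes hour 11, plus 2-hour gap → hour 13); A (finishes hour 6). Taking the maximum gives a start of hour 13, and it finishes at 13 + 5 = hour 18.
After D (finishes hour 18, plus 3-hour gap → hour 21), E can start at hour 21 and finishes at hour 27.
F cannot start until E (finishes hour 27, plus 1-hour gap → hour 28); B (finishes hour 5); C (finishes hour 11). The controlling bound is hour 28, so F finishes at 28 + 9 = hour 37.
The earliest everything can be done is hour 37, which is after the deadline of 33, so it is not possible.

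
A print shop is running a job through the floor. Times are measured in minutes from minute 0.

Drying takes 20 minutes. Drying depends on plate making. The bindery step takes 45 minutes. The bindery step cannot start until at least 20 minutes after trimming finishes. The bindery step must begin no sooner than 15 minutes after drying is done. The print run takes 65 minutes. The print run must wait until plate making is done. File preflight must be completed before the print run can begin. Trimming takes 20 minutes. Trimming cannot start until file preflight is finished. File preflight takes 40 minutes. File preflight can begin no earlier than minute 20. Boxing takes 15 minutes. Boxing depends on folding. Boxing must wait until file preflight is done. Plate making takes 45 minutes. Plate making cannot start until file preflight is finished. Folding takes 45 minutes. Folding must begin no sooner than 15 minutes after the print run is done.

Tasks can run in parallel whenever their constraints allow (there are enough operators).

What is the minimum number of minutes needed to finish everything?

File preflight waits on its own release at minute 20, so it starts at minute 20 and finishes at 20 + 40 = minute 60.
After file preflight (finishes minute 60), trimming can start at minute 60 and finishes at minute 80.
Plate making cannot begin until file preflight (finishes minute 60). It runs from minute 60 to 60 + 45 = minute 105.
Drying cannot begin until plate making (finishes minute 105). It runs from minute 105 to 105 + 20 = minute 125.
The bindery step has to wait for trimming (finishes minute 80, plus 20-minute gap → minute 100); drying (finishes minute 125, plus 15-minute gap → minute 140). The latest of these is minute 140, so the bindery step runs minute 140 to 140 + 45 = minute 185.
The print run has to wait for plate making (finishes minute 105); file preflight (finishes minute 60). The latest of these is minute 105, so the print run runs minute 105 to 105 + 65 = minute 170.
Folding cannot begin until the print run (finishes minute 170, plus 15-minute gap → minute 185). It runs from minute 185 to 185 + 45 = minute 230.
Boxing cannot start until folding (finishes minute 230); file preflight (finishes minute 60). The controlling bound is minute 230, so boxing finishes at 230 + 15 = minute 245.
All tasks are finished once the last one completes. Finish times: File preflight at 60, Plate making at 105, The print run at 170, Drying at 125, Trimming at 80, Folding at 230, The bindery step at 185, Boxing at 245. The latest is minute 245.

245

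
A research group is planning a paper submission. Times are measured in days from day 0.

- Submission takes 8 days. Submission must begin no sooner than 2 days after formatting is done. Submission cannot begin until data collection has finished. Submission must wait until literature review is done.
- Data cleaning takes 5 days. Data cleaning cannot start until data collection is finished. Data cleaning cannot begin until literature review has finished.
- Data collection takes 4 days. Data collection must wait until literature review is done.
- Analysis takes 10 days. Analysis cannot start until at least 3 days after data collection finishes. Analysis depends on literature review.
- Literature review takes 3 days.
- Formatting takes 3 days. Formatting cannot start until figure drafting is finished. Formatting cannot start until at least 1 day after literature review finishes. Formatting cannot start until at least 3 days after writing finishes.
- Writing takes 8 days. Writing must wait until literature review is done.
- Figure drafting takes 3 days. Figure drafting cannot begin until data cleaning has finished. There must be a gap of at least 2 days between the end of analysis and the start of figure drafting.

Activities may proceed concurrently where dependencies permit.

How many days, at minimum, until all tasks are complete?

38

Literature review can start immediately at day 0; it finishes at day 3.
After literature review (finishes day 3), writing can start at day 3 and finishes at day 11.
Data collection cannot begin until literature review (finishes day 3). It runs from day 3 to 3 + 4 = day 7.
Analysis has to wait for data collection (finishes day 7, plus 3-day gap → day 10); literature review (finishes day 3). The latest of these is day 10, so analysis runs day 10 to 10 + 10 = day 20.
Data cleaning cannot start until data collection (finishes day 7); literature review (finishes day 3). The controlling bound is day 7, so data cleaning finishes at 7 + 5 = day 12.
Figure drafting needs all of data cleaning (finishes day 12); analysis (finishes day 20, plus 2-day gap → day 22). That puts its earliest start at day 22; it finishes at 22 + 3 = day 25.
Formatting needs all of figure drafting (finishes day 25); literature review (finishes day 3, plus 1-day gap → day 4); writing (finishes day 11, plus 3-day gap → day 14). That puts its earliest start at day 25; it finishes at 25 + 3 = day 28.
Submission has to wait for formatting (finishes day 28, plus 2-day gap → day 30); data collection (finishes day 7); literature review (finishes day 3). The latest of these is day 30, so submission runs day 30 to 30 + 8 = day 38.
All tasks are finished once the last one completes. Finish times: Literature review at 3, Data collection at 7, Data cleaning at 12, Analysis at 20, Figure drafting at 25, Writing at 11, Formatting at 28, Submission at 38. The latest is day 38.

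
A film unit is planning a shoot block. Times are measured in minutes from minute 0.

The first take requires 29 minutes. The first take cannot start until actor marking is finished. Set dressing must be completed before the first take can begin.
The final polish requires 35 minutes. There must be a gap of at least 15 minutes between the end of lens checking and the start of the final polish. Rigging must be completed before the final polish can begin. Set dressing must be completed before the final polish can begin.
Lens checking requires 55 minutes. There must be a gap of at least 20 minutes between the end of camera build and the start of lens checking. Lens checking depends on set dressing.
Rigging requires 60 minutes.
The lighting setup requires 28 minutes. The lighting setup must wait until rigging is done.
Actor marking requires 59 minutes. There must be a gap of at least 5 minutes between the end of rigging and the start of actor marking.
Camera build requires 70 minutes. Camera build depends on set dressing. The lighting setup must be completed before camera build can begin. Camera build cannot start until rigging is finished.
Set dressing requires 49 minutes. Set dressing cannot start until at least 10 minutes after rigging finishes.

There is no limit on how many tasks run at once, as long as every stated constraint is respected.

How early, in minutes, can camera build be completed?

189

Rigging can start immediately at minute 0; it finishes at minute 60.
The lighting setup cannot begin until rigging (finishes minute 60). It runs from minute 60 to 60 + 28 = minute 88.
After rigging (finishes minute 60, plus 10-minute gap → minute 70), set dressing can start at minute 70 and finishes at minute 119.
Camera build needs all of set dressing (finishes minute 119); the lighting setup (finishes minute 88); rigging (finishes minute 60). That puts its earliest start at minute 119; it finishes at 119 + 70 = minute 189.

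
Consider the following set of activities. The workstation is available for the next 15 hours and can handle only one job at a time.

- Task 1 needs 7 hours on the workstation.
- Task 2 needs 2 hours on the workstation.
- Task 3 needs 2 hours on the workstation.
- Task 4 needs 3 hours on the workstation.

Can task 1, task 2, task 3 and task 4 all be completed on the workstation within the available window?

Running back to back, the jobs need 7 + 2 + 2 + 3 = 14 hours on the workstation.
Since 14 ≤ 15, they fit within the window.

Yes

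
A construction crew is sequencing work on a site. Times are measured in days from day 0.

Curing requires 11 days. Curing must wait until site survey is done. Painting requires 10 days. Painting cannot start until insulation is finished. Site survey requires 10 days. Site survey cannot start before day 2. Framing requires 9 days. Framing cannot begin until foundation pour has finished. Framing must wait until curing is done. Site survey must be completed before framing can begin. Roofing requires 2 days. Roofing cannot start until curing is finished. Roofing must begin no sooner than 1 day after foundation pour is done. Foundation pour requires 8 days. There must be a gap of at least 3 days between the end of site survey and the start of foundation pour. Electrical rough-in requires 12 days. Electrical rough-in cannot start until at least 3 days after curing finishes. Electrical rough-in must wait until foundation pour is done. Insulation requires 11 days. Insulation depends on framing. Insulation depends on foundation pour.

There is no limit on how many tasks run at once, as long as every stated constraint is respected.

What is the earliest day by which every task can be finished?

53

Site survey waits on its own release at day 2, so it starts at day 2 and finishes at 2 + 10 = day 12.
Curing cannot begin until site survey (finishes day 12). It runs from day 12 to 12 + 11 = day 23.
Foundation pour waits on site survey (finishes day 12, plus 3-day gap → day 15), so it starts at day 15 and finishes at 15 + 8 = day 23.
For electrical rough-in: curing (finishes day 23, plus 3-day gap → day 26); foundation pour (finishes day 23). Taking the maximum gives a start of day 26, and it finishes at 26 + 12 = day 38.
For roofing: curing (finishes day 23); foundation pour (finishes day 23, plus 1-day gap → day 24). Taking the maximum gives a start of day 24, and it finishes at 24 + 2 = day 26.
Framing has to wait for foundation pour (finishes day 23); curing (finishes day 23); site survey (finishes day 12). The latest of these is day 23, so framing runs day 23 to 23 + 9 = day 32.
Insulation cannot start until framing (finishes day 32); foundation pour (finishes day 23). The controlling bound is day 32, so insulation finishes at 32 + 11 = day 43.
After insulation (finishes day 43), painting can start at day 43 and finishes at day 53.
All tasks are finished once the last one completes. Finish times: Site survey at 12, Foundation pour at 23, Curing at 23, Framing at 32, Roofing at 26, Electrical rough-in at 38, Insulation at 43, Painting at 53. The latest is day 53.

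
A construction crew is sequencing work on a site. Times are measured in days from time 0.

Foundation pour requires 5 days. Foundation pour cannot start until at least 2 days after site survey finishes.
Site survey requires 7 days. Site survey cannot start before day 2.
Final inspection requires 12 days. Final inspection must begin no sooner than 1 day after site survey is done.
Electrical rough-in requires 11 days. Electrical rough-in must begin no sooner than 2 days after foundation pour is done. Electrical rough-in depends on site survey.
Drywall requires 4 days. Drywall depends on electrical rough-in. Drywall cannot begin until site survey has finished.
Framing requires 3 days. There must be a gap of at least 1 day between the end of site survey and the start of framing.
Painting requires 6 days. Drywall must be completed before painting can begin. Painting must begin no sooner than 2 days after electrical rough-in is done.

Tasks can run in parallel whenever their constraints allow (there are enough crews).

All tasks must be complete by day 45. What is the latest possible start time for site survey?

Nothing follows painting; the deadline of day 45 is its only limit. It must start by 45 − 6 = day 39.
Drywall has to be done before painting (must start by day 39). That means finishing by day 39, i.e. starting by 39 − 4 = day 35.
Electrical rough-in feeds drywall (must start by day 35); painting (must start by day 39, minus 2-day gap → day 37). Taking the minimum, electrical rough-in must finish by day 35 and start by 35 − 11 = day 24.
Foundation pour feeds into electrical rough-in (must start by day 24, minus 2-day gap → day 22); so foundation pour must finish by day 22 and therefore start by day 17.
Framing must finish by day 45; it takes 3 days, so it must start by 45 − 3 = day 42.
Nothing follows final inspection; the deadline of day 45 is its only limit. It must start by 45 − 12 = day 33.
For site survey: foundation pour (must start by day 17, minus 2-day gap → day 15); framing (must start by day 42, minus 1-day gap → day 41); electrical rough-in (must start by day 24); drywall (must start by day 35); final inspection (must start by day 33, minus 1-day gap → day 32). The most restrictive is day 15; with a 7-day duration, site survey must start by day 8.

8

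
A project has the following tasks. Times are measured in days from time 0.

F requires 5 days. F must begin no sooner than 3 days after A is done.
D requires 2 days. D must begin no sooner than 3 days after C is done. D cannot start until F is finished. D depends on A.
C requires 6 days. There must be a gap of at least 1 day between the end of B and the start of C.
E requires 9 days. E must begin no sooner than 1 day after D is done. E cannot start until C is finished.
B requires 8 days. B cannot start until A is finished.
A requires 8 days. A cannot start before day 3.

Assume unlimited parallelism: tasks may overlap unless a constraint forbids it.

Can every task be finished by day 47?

After its own release at day 3, A can start at day 3 and finishes at day 11.
F waits on A (finishes day 11, plus 3-day gap → day 14), so it starts at day 14 and finishes at 14 + 5 = day 19.
After A (finishes day 11), B can start at day 11 and finishes at day 19.
C cannot begin until B (finishes day 19, plus 1-day gap → day 20). It runs from day 20 to 20 + 6 = day 26.
D needs all of C (finishes day 26, plus 3-day gap → day 29); F (finishes day 19); A (finishes day 11). That puts its earliest start at day 29; it finishes at 29 + 2 = day 31.
E needs all of D (finishes day 31, plus 1-day gap → day 32); C (finishes day 26). That puts its earliest start at day 32; it finishes at 32 + 9 = day 41.
Every task is finished by day 41, which is no later than the deadline of 47, so the schedule is feasible.

Yes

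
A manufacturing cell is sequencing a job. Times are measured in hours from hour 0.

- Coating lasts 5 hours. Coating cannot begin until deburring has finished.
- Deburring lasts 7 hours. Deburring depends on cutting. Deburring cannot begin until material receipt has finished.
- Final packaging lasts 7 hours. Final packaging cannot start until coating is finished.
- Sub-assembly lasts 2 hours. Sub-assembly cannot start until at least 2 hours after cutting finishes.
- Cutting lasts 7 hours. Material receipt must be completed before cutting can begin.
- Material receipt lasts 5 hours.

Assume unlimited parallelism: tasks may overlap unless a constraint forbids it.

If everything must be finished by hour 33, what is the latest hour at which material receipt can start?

2

Final packaging must finish by hour 33; it takes 7 hours, so it must start by 33 − 7 = hour 26.
Coating feeds into final packaging (must start by hour 26); so coating must finish by hour 26 and therefore start by hour 21.
Deburring has to be done before coating (must start by hour 21). That means finishing by hour 21, i.e. starting by 21 − 7 = hour 14.
Sub-assembly has no dependents, so it just needs to finish by hour 33. Starting by 33 − 2 = hour 31 achieves that.
Cutting must finish in time for deburring (must start by hour 14); sub-assembly (must start by hour 31, minus 2-hour gap → hour 29). The tightest is hour 14, so cutting must start by 14 − 7 = hour 7.
Material receipt has several dependents: cutting (must start by hour 7); deburring (must start by hour 14). The earliest of those limits is hour 7, so material receipt must start by 7 − 5 = hour 2.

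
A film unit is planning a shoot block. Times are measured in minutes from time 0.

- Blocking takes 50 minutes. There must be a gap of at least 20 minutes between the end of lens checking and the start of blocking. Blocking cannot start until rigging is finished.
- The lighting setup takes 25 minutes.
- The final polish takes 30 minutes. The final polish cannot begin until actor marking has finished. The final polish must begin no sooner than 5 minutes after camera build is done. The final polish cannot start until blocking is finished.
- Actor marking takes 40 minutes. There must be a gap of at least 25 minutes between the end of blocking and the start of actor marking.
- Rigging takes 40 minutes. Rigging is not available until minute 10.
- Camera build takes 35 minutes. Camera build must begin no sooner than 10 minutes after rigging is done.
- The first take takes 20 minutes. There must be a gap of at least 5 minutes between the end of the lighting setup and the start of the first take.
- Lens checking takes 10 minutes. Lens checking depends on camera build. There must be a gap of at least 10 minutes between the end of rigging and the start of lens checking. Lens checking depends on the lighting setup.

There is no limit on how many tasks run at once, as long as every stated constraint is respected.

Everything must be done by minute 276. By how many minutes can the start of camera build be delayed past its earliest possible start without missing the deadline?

6

Rigging cannot begin until its own release at minute 10. It runs from minute 10 to 10 + 40 = minute 50.
Camera build cannot begin until rigging (finishes minute 50, plus 10-minute gap → minute 60). It runs from minute 60 to 60 + 35 = minute 95.

Working backward from the deadline:
Nothing follows the final polish; the deadline of minute 276 is its only limit. It must start by 276 − 30 = minute 246.
Since the final polish (must start by minute 246) depends on it, actor marking must finish by minute 246. Backing off its 40-minute duration gives a latest start of minute 206.
Blocking has several dependents: actor marking (must start by minute 206, minus 25-minute gap → minute 181); the final polish (must start by minute 246). The earliest of those limits is minute 181, so blocking must start by 181 − 50 = minute 131.
Lens checking feeds into blocking (must start by minute 131, minus 20-minute gap → minute 111); so lens checking must finish by minute 111 and therefore start by minute 101.
For camera build: lens checking (must start by minute 101); the final polish (must start by minute 246, minus 5-minute gap → minute 241). The most restrictive is minute 101; with a 35-minute duration, camera build must start by minute 66.
So camera build can start as early as minute 60 and as late as minute 66, giving 66 − 60 = 6 minutes of slack.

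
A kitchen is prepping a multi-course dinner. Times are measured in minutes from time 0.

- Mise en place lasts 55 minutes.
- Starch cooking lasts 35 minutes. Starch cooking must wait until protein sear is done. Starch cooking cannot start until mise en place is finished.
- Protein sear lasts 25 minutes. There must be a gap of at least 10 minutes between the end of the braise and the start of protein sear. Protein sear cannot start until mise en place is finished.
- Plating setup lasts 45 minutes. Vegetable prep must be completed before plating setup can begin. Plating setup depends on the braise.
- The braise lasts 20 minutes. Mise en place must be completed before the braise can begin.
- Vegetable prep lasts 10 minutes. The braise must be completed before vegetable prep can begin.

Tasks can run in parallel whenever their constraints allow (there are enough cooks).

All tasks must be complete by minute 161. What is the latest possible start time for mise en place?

Starch cooking must finish by minute 161; it takes 35 minutes, so it must start by 161 − 35 = minute 126.
Protein sear has to be done before starch cooking (must start by minute 126). That means finishing by minute 126, i.e. starting by 126 − 25 = minute 101.
To finish by minute 161, plating setup (duration 45) must start no later than minute 116.
Vegetable prep feeds into plating setup (must start by minute 116); so vegetable prep must finish by minute 116 and therefore start by minute 106.
The braise has several dependents: protein sear (must start by minute 101, minus 10-minute gap → minute 91); vegetable prep (must start by minute 106); plating setup (must start by minute 116). The earliest of those limits is minute 91, so the braise must start by 91 − 20 = minute 71.
Mise en place must finish in time for the braise (must start by minute 71); protein sear (must start by minute 101); starch cooking (must start by minute 126). The tightest is minute 71, so mise en place must start by 71 − 55 = minute 16.

16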